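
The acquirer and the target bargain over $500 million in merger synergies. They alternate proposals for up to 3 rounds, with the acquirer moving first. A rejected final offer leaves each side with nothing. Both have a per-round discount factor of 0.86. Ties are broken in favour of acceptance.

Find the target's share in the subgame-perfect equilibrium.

Work backward from the last round.
Round 3 (the acquirer proposes): rejection yields 0 for the target; the acquirer offers 0 and keeps 500.
Round 2 (the target proposes): the acquirer can get 500 next round, worth 0.86 × 500 = 430 now. The target offers 430 and keeps 500 − 430 = 70.
Round 1 (the acquirer proposes): the target can get 70 next round, worth 0.86 × 70 = 60.2 now; the acquirer offers that and keeps 439.8.

60.2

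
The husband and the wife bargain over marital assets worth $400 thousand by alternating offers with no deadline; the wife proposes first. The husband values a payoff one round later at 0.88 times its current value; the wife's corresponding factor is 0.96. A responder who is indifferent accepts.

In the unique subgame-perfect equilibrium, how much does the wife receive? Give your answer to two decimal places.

In a stationary SPE each proposer offers the other exactly their discounted continuation value.
If the wife keeps x when proposing and the husband keeps y when proposing, then x = 400 − 0.88y and y = 400 − 0.96x.
Solving: x = 400(1 − 0.88) / (1 − 0.96·0.88) = 48 / 0.1552 ≈ 309.2784.
The husband gets 400 − 309.2784 ≈ 90.7216.

309.28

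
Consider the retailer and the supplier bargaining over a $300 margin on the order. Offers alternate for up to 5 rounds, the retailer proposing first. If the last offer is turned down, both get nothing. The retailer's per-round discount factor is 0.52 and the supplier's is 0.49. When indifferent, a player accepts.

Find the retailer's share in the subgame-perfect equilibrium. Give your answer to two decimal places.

Work backward from the last round.
Round 5 (the retailer proposes): rejection yields 0 for the supplier; the retailer offers 0 and keeps 300.
Round 4 (the supplier proposes): the retailer can get 300 next round, worth 0.52 × 300 = 156 now. The supplier offers 156 and keeps 300 − 156 = 144.
Round 3 (the retailer proposes): the supplier can get 144 next round, worth 0.49 × 144 = 70.56 now, so the retailer offers 70.56, keeping 229.44.
Round 2 (the supplier proposes): the retailer can get 229.44 next round, worth 0.52 × 229.44 = 119.3088 now, so the supplier offers 119.3088, keeping 180.6912.
Round 1 (the retailer proposes): the supplier can get 180.6912 next round, worth 0.49 × 180.6912 = 88.538688 now. The retailer offers 88.538688 and keeps 300 − 88.538688 = 211.461312.

211.46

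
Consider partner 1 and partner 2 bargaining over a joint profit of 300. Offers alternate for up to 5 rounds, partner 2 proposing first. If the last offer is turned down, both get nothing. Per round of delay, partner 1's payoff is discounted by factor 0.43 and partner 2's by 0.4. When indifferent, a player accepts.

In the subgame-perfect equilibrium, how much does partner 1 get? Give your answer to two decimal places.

90.71

Round 5 (partner 2 proposes): rejection yields 0 for partner 1; partner 2 offers 0 and keeps 300.
Round 4 (partner 1 proposes): partner 2 can get 300 next round, worth 0.4 × 300 = 120 now, so partner 1 offers 120, keeping 180.
Round 3 (partner 2 proposes): partner 1 can get 180 next round, worth 0.43 × 180 = 77.4 now. Partner 2 offers 77.4 and keeps 300 − 77.4 = 222.6.
Round 2 (partner 1 proposes): partner 2 can get 222.6 next round, worth 0.4 × 222.6 = 89.04 now, so partner 1 offers 89.04, keeping 210.96.
Round 1 (partner 2 proposes): partner 1 can get 210.96 next round, worth 0.43 × 210.96 = 90.7128 now; partner 2 offers that and keeps 209.2872.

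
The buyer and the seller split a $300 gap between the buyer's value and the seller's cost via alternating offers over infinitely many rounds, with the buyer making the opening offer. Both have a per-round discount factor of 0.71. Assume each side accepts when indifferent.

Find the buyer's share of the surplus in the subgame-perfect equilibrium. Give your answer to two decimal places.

Let x be the buyer's share when the buyer proposes and y be the seller's share when the seller proposes.
The seller accepts iff offered ≥ 0.71·y, so x = 300 − 0.71y. Symmetrically y = 300 − 0.71x.
Substituting: x = 300 − 0.71(300 − 0.71x), giving x(1 − 0.71·0.71) = 300(1 − 0.71).
So x = 300 × 0.29 / 0.4959 ≈ 175.4386, and the seller receives 300 − x ≈ 124.5614.

175.44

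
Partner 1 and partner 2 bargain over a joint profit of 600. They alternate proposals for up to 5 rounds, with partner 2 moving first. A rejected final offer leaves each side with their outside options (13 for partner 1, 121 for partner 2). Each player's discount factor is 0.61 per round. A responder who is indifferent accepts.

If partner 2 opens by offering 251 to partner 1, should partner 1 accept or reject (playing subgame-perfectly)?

Round 5 (partner 2 proposes): partner 1 gets 13 if talks fail, so partner 2 offers 13 and keeps 587.
Round 4 (partner 1 proposes): partner 2 can get 587 next round, worth 0.61 × 587 = 358.07 now, so partner 1 offers 358.07, keeping 241.93.
Round 3 (partner 2 proposes): partner 1 can get 241.93 next round, worth 0.61 × 241.93 = 147.5773 now, so partner 2 offers 147.5773, keeping 452.4227.
Round 2 (partner 1 proposes): partner 2 can get 452.4227 next round, worth 0.61 × 452.4227 = 275.977847 now. Partner 1 offers 275.977847 and keeps 600 − 275.977847 = 324.022153.
So by rejecting in round 1, partner 1 gets 324.022153 next round, worth 0.61 × 324.022153 = 197.65351333 now.
Offer 251 ≥ 197.65351333, so partner 1 accepts.

Accept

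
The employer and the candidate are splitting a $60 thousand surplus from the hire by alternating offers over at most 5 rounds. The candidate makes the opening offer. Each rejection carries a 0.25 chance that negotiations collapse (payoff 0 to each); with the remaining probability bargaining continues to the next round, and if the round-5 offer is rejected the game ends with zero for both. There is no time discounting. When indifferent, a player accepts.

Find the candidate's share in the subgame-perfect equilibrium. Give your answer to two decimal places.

Round 5 (the candidate proposes): the employer will accept anything ≥ 0, so the candidate offers 0 and keeps 60.
Round 4 (the employer proposes): rejecting gives the candidate an expected 0.75 × 60 = 45; the employer offers that and keeps 15.
Round 3 (the candidate proposes): rejecting gives the employer an expected 0.75 × 15 = 11.25. The candidate offers 11.25 and keeps 60 − 11.25 = 48.75.
Round 2 (the employer proposes): rejecting gives the candidate an expected 0.75 × 48.75 = 36.5625, so the employer offers 36.5625, keeping 23.4375.
Round 1 (the candidate proposes): rejecting gives the employer an expected 0.75 × 23.4375 = 17.578125; the candidate offers that and keeps 42.421875.

42.42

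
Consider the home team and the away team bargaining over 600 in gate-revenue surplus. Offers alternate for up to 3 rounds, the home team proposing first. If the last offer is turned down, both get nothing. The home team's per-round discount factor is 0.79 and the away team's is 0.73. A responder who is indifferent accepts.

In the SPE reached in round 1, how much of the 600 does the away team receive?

Round 3 (the home team proposes): rejection yields 0 for the away team; the home team offers 0 and keeps 600.
Round 2 (the away team proposes): the home team can get 600 next round, worth 0.79 × 600 = 474 now, so the away team offers 474, keeping 126.
Round 1 (the home team proposes): the away team can get 126 next round, worth 0.73 × 126 = 91.98 now; the home team offers that and keeps 508.02.

91.98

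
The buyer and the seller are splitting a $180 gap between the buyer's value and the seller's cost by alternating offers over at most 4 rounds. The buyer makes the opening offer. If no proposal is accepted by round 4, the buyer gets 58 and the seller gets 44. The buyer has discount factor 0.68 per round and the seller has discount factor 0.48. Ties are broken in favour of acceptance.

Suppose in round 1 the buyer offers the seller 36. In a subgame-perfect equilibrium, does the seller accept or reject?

Work out the seller's continuation value if the offer is rejected.
Round 4 (the seller proposes): the buyer gets 58 if talks fail, so the seller offers 58 and keeps 122.
Round 3 (the buyer proposes): the seller can get 122 next round, worth 0.48 × 122 = 58.56 now, so the buyer offers 58.56, keeping 121.44.
Round 2 (the seller proposes): the buyer can get 121.44 next round, worth 0.68 × 121.44 = 82.5792 now; the seller offers that and keeps 97.4208.
So by rejecting in round 1, the seller gets 97.4208 next round, worth 0.48 × 97.4208 = 46.761984 now.
Offer 36 < 46.761984, so the seller rejects.

Reject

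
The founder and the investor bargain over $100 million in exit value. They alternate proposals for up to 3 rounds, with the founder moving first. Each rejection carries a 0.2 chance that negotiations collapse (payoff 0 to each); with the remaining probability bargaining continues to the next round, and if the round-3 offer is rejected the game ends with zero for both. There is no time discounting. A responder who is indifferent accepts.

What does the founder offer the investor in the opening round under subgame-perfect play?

16

Round 3 (the founder proposes): rejection yields 0 for the investor; the founder offers 0 and keeps 100.
Round 2 (the investor proposes): rejecting gives the founder an expected 0.8 × 100 = 80, so the investor offers 80, keeping 20.
Round 1 (the founder proposes): rejecting gives the investor an expected 0.8 × 20 = 16; the founder offers that and keeps 84.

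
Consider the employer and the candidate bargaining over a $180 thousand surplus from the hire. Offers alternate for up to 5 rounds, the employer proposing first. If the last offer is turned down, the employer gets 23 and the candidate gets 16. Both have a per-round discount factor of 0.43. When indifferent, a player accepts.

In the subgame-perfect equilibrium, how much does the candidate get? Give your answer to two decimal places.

52.82

Round 5 (the employer proposes): the candidate gets 16 if talks fail, so the employer offers 16 and keeps 164.
Round 4 (the candidate proposes): the employer can get 164 next round, worth 0.43 × 164 = 70.52 now, so the candidate offers 70.52, keeping 109.48.
Round 3 (the employer proposes): the candidate can get 109.48 next round, worth 0.43 × 109.48 = 47.0764 now, so the employer offers 47.0764, keeping 132.9236.
Round 2 (the candidate proposes): the employer can get 132.9236 next round, worth 0.43 × 132.9236 = 57.157148 now. The candidate offers 57.157148 and keeps 180 − 57.157148 = 122.842852.
Round 1 (the employer proposes): the candidate can get 122.842852 next round, worth 0.43 × 122.842852 = 52.82242636 now. The employer offers 52.82242636 and keeps 180 − 52.82242636 = 127.17757364.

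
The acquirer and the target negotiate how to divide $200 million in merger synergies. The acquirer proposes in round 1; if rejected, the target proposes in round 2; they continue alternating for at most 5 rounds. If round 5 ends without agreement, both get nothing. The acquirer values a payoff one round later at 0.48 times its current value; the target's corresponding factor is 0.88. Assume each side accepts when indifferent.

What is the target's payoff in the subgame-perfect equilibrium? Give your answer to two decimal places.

Round 5 (the acquirer proposes): rejection yields 0 for the target; the acquirer offers 0 and keeps 200.
Round 4 (the target proposes): the acquirer can get 200 next round, worth 0.48 × 200 = 96 now. The target offers 96 and keeps 200 − 96 = 104.
Round 3 (the acquirer proposes): the target can get 104 next round, worth 0.88 × 104 = 91.52 now. The acquirer offers 91.52 and keeps 200 − 91.52 = 108.48.
Round 2 (the target proposes): the acquirer can get 108.48 next round, worth 0.48 × 108.48 = 52.0704 now; the target offers that and keeps 147.9296.
Round 1 (the acquirer proposes): the target can get 147.9296 next round, worth 0.88 × 147.9296 = 130.178048 now; the acquirer offers that and keeps 69.821952.

130.18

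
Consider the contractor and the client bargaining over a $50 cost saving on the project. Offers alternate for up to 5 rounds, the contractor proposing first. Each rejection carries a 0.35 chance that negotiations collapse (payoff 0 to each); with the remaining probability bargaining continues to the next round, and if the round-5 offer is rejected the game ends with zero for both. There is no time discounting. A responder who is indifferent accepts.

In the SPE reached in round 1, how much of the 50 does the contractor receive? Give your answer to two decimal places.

By backward induction:
Round 5 (the contractor proposes): rejection yields 0 for the client; the contractor offers 0 and keeps 50.
Round 4 (the client proposes): rejecting gives the contractor an expected 0.65 × 50 = 32.5; the client offers that and keeps 17.5.
Round 3 (the contractor proposes): rejecting gives the client an expected 0.65 × 17.5 = 11.375. The contractor offers 11.375 and keeps 50 − 11.375 = 38.625.
Round 2 (the client proposes): rejecting gives the contractor an expected 0.65 × 38.625 = 25.10625; the client offers that and keeps 24.89375.
Round 1 (the contractor proposes): rejecting gives the client an expected 0.65 × 24.89375 = 16.1809375; the contractor offers that and keeps 33.8190625.

33.82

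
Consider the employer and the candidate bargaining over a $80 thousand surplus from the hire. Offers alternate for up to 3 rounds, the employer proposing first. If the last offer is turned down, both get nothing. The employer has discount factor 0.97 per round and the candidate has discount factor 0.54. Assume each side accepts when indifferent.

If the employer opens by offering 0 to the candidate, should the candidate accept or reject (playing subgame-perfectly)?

Reject

Round 3 (the employer proposes): the candidate will accept anything ≥ 0, so the employer offers 0 and keeps 80.
Round 2 (the candidate proposes): the employer can get 80 next round, worth 0.97 × 80 = 77.6 now, so the candidate offers 77.6, keeping 2.4.
So by rejecting in round 1, the candidate gets 2.4 next round, worth 0.54 × 2.4 = 1.296 now.
Offer 0 < 1.296, so the candidate rejects.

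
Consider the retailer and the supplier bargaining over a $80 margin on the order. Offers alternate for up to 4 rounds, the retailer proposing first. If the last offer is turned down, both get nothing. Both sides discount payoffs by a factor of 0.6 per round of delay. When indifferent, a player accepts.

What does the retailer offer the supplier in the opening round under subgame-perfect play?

Solve by backward induction from round 4.
Round 4 (the supplier proposes): rejection yields 0 for the retailer; the supplier offers 0 and keeps 80.
Round 3 (the retailer proposes): the supplier can get 80 next round, worth 0.6 × 80 = 48 now. The retailer offers 48 and keeps 80 − 48 = 32.
Round 2 (the supplier proposes): the retailer can get 32 next round, worth 0.6 × 32 = 19.2 now. The supplier offers 19.2 and keeps 80 − 19.2 = 60.8.
Round 1 (the retailer proposes): the supplier can get 60.8 next round, worth 0.6 × 60.8 = 36.48 now. The retailer offers 36.48 and keeps 80 − 36.48 = 43.52.

36.48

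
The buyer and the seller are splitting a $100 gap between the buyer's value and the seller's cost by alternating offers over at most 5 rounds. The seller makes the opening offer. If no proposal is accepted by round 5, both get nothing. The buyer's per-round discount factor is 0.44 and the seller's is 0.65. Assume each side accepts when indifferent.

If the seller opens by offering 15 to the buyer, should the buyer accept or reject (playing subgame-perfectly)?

Round 5 (the seller proposes): the buyer will accept anything ≥ 0, so the seller offers 0 and keeps 100.
Round 4 (the buyer proposes): the seller can get 100 next round, worth 0.65 × 100 = 65 now. The buyer offers 65 and keeps 100 − 65 = 35.
Round 3 (the seller proposes): the buyer can get 35 next round, worth 0.44 × 35 = 15.4 now. The seller offers 15.4 and keeps 100 − 15.4 = 84.6.
Round 2 (the buyer proposes): the seller can get 84.6 next round, worth 0.65 × 84.6 = 54.99 now, so the buyer offers 54.99, keeping 45.01.
So by rejecting in round 1, the buyer gets 45.01 next round, worth 0.44 × 45.01 = 19.8044 now.
Offer 15 < 19.8044, so the buyer rejects.

Reject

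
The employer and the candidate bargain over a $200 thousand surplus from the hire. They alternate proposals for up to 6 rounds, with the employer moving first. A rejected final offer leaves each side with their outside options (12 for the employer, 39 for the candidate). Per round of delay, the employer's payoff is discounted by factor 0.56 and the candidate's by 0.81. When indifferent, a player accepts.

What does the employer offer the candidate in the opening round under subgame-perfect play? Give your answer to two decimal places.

Round 6 (the candidate proposes): the employer gets 12 if talks fail, so the candidate offers 12 and keeps 188.
Round 5 (the employer proposes): the candidate can get 188 next round, worth 0.81 × 188 = 152.28 now. The employer offers 152.28 and keeps 200 − 152.28 = 47.72.
Round 4 (the candidate proposes): the employer can get 47.72 next round, worth 0.56 × 47.72 = 26.7232 now; the candidate offers that and keeps 173.2768.
Round 3 (the employer proposes): the candidate can get 173.2768 next round, worth 0.81 × 173.2768 = 140.354208 now, so the employer offers 140.354208, keeping 59.645792.
Round 2 (the candidate proposes): the employer can get 59.645792 next round, worth 0.56 × 59.645792 = 33.40164352 now, so the candidate offers 33.40164352, keeping 166.59835648.
Round 1 (the employer proposes): the candidate can get 166.59835648 next round, worth 0.81 × 166.59835648 = 134.9446687488 now. The employer offers 134.9446687488 and keeps 200 − 134.9446687488 = 65.0553312512.

134.94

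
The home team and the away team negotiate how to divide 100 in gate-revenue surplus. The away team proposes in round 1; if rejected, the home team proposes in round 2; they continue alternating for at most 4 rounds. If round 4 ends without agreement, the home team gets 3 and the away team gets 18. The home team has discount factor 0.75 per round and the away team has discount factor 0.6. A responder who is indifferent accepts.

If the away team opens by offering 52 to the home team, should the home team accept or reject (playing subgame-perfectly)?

Round 4 (the home team proposes): the away team gets 18 if talks fail, so the home team offers 18 and keeps 82.
Round 3 (the away team proposes): the home team can get 82 next round, worth 0.75 × 82 = 61.5 now. The away team offers 61.5 and keeps 100 − 61.5 = 38.5.
Round 2 (the home team proposes): the away team can get 38.5 next round, worth 0.6 × 38.5 = 23.1 now; the home team offers that and keeps 76.9.
So by rejecting in round 1, the home team gets 76.9 next round, worth 0.75 × 76.9 = 57.675 now.
Offer 52 < 57.675, so the home team rejects.

Reject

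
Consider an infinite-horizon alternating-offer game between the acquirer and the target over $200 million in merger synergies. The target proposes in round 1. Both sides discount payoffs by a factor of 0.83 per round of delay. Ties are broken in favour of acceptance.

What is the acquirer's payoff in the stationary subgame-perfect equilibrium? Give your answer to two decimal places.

90.71

When the target proposes, the acquirer accepts any offer worth at least 0.83 times what the acquirer would get by proposing next round; and vice versa.
This gives x = 200 − 0.83y and y = 200 − 0.83x, where x and y are each side's share when it proposes.
Hence (1 − 0.83·0.83)x = 200(1 − 0.83), i.e. 0.3111·x = 34.
x ≈ 109.2896; the acquirer's share is 200 − x ≈ 90.7104.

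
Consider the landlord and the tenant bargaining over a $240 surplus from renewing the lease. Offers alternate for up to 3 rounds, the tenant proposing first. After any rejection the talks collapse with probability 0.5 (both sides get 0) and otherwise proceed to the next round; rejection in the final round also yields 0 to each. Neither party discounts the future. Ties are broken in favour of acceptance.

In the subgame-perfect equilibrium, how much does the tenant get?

180

Round 3 (the tenant proposes): the landlord will accept anything ≥ 0, so the tenant offers 0 and keeps 240.
Round 2 (the landlord proposes): rejecting gives the tenant an expected 0.5 × 240 = 120. The landlord offers 120 and keeps 240 − 120 = 120.
Round 1 (the tenant proposes): rejecting gives the landlord an expected 0.5 × 120 = 60. The tenant offers 60 and keeps 240 − 60 = 180.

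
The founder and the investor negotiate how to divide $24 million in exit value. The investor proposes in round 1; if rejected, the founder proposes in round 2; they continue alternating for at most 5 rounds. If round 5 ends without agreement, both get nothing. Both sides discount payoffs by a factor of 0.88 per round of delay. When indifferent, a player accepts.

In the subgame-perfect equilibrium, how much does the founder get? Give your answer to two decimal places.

Work backward from the last round.
Round 5 (the investor proposes): rejection yields 0 for the founder; the investor offers 0 and keeps 24.
Round 4 (the founder proposes): the investor can get 24 next round, worth 0.88 × 24 = 21.12 now, so the founder offers 21.12, keeping 2.88.
Round 3 (the investor proposes): the founder can get 2.88 next round, worth 0.88 × 2.88 = 2.5344 now. The investor offers 2.5344 and keeps 24 − 2.5344 = 21.4656.
Round 2 (the founder proposes): the investor can get 21.4656 next round, worth 0.88 × 21.4656 = 18.889728 now; the founder offers that and keeps 5.110272.
Round 1 (the investor proposes): the founder can get 5.110272 next round, worth 0.88 × 5.110272 = 4.49703936 now; the investor offers that and keeps 19.50296064.

4.50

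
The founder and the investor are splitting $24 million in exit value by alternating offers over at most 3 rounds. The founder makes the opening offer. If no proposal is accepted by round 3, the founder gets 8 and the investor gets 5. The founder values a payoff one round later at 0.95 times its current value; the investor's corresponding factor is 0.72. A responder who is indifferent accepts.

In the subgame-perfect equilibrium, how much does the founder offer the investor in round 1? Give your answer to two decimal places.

Round 3 (the founder proposes): the investor gets 5 if talks fail, so the founder offers 5 and keeps 19.
Round 2 (the investor proposes): the founder can get 19 next round, worth 0.95 × 19 = 18.05 now. The investor offers 18.05 and keeps 24 − 18.05 = 5.95.
Round 1 (the founder proposes): the investor can get 5.95 next round, worth 0.72 × 5.95 = 4.284 now; the founder offers that and keeps 19.716.

4.28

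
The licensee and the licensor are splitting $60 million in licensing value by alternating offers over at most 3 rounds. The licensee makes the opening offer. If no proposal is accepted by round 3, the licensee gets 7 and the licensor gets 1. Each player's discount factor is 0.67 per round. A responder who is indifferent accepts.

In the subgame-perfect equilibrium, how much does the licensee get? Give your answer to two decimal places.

46.29

Round 3 (the licensee proposes): the licensor gets 1 if talks fail, so the licensee offers 1 and keeps 59.
Round 2 (the licensor proposes): the licensee can get 59 next round, worth 0.67 × 59 = 39.53 now. The licensor offers 39.53 and keeps 60 − 39.53 = 20.47.
Round 1 (the licensee proposes): the licensor can get 20.47 next round, worth 0.67 × 20.47 = 13.7149 now. The licensee offers 13.7149 and keeps 60 − 13.7149 = 46.2851.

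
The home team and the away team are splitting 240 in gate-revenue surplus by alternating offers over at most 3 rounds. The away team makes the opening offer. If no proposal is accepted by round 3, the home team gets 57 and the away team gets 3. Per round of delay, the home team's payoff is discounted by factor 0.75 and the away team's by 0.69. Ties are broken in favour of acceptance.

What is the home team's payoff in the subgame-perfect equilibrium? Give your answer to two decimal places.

Solve by backward induction from round 3.
Round 3 (the away team proposes): the home team gets 57 if talks fail, so the away team offers 57 and keeps 183.
Round 2 (the home team proposes): the away team can get 183 next round, worth 0.69 × 183 = 126.27 now. The home team offers 126.27 and keeps 240 − 126.27 = 113.73.
Round 1 (the away team proposes): the home team can get 113.73 next round, worth 0.75 × 113.73 = 85.2975 now; the away team offers that and keeps 154.7025.

85.30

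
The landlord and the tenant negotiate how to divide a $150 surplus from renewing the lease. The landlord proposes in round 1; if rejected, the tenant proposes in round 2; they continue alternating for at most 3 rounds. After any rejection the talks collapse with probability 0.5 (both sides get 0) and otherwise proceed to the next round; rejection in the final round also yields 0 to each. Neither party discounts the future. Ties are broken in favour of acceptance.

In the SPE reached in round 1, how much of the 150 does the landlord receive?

Round 3 (the landlord proposes): the tenant will accept anything ≥ 0, so the landlord offers 0 and keeps 150.
Round 2 (the tenant proposes): rejecting gives the landlord an expected 0.5 × 150 = 75. The tenant offers 75 and keeps 150 − 75 = 75.
Round 1 (the landlord proposes): rejecting gives the tenant an expected 0.5 × 75 = 37.5. The landlord offers 37.5 and keeps 150 − 37.5 = 112.5.

112.5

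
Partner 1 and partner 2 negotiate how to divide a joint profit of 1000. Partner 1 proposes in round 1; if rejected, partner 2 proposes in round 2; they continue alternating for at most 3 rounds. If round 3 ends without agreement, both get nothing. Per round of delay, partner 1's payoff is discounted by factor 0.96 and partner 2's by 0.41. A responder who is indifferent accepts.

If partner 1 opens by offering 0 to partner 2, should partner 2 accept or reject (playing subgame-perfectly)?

Reject

Round 3 (partner 1 proposes): partner 2 will accept anything ≥ 0, so partner 1 offers 0 and keeps 1000.
Round 2 (partner 2 proposes): partner 1 can get 1000 next round, worth 0.96 × 1000 = 960 now, so partner 2 offers 960, keeping 40.
So by rejecting in round 1, partner 2 gets 40 next round, worth 0.41 × 40 = 16.4 now.
Offer 0 < 16.4, so partner 2 rejects.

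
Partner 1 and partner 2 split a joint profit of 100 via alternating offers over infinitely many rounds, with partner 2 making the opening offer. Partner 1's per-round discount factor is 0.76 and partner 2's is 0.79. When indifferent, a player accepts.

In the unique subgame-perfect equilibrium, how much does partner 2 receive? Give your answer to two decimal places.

When partner 2 proposes, partner 1 accepts any offer worth at least 0.76 times what partner 1 would get by proposing next round; and vice versa.
This gives x = 100 − 0.76y and y = 100 − 0.79x, where x and y are each side's share when it proposes.
Hence (1 − 0.76·0.79)x = 100(1 − 0.76), i.e. 0.3996·x = 24.
x ≈ 60.0601; partner 1's share is 100 − x ≈ 39.9399.

60.06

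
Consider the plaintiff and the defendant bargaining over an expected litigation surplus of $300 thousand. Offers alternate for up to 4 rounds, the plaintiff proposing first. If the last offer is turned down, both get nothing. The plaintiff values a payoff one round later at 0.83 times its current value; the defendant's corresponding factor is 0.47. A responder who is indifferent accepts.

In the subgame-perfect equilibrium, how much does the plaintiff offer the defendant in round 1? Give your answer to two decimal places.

Round 4 (the defendant proposes): rejection yields 0 for the plaintiff; the defendant offers 0 and keeps 300.
Round 3 (the plaintiff proposes): the defendant can get 300 next round, worth 0.47 × 300 = 141 now; the plaintiff offers that and keeps 159.
Round 2 (the defendant proposes): the plaintiff can get 159 next round, worth 0.83 × 159 = 131.97 now, so the defendant offers 131.97, keeping 168.03.
Round 1 (the plaintiff proposes): the defendant can get 168.03 next round, worth 0.47 × 168.03 = 78.9741 now. The plaintiff offers 78.9741 and keeps 300 − 78.9741 = 221.0259.

78.97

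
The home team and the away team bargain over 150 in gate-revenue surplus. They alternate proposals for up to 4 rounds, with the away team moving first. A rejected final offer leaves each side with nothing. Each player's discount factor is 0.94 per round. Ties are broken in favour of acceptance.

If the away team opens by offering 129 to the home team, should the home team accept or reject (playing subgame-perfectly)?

Reject

Work out the home team's continuation value if the offer is rejected.
Round 4 (the home team proposes): the away team will accept anything ≥ 0, so the home team offers 0 and keeps 150.
Round 3 (the away team proposes): the home team can get 150 next round, worth 0.94 × 150 = 141 now; the away team offers that and keeps 9.
Round 2 (the home team proposes): the away team can get 9 next round, worth 0.94 × 9 = 8.46 now, so the home team offers 8.46, keeping 141.54.
So by rejecting in round 1, the home team gets 141.54 next round, worth 0.94 × 141.54 = 133.0476 now.
Offer 129 < 133.0476, so the home team rejects.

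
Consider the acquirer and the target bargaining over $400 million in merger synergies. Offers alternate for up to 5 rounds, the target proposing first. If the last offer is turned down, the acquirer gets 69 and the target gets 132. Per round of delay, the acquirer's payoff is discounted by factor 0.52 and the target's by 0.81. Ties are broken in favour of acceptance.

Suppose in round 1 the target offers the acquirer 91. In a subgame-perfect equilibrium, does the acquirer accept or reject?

Round 5 (the target proposes): the acquirer gets 69 if talks fail, so the target offers 69 and keeps 331.
Round 4 (the acquirer proposes): the target can get 331 next round, worth 0.81 × 331 = 268.11 now, so the acquirer offers 268.11, keeping 131.89.
Round 3 (the target proposes): the acquirer can get 131.89 next round, worth 0.52 × 131.89 = 68.5828 now, so the target offers 68.5828, keeping 331.4172.
Round 2 (the acquirer proposes): the target can get 331.4172 next round, worth 0.81 × 331.4172 = 268.447932 now; the acquirer offers that and keeps 131.552068.
So by rejecting in round 1, the acquirer gets 131.552068 next round, worth 0.52 × 131.552068 = 68.40707536 now.
Offer 91 ≥ 68.40707536, so the acquirer accepts.

Accept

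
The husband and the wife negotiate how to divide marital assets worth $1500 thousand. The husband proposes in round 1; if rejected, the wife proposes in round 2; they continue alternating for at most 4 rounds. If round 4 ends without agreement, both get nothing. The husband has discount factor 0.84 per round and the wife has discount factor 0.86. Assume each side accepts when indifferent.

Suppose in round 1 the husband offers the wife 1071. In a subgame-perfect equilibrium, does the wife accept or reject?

Work out the wife's continuation value if the offer is rejected.
Round 4 (the wife proposes): the husband will accept anything ≥ 0, so the wife offers 0 and keeps 1500.
Round 3 (the husband proposes): the wife can get 1500 next round, worth 0.86 × 1500 = 1290 now, so the husband offers 1290, keeping 210.
Round 2 (the wife proposes): the husband can get 210 next round, worth 0.84 × 210 = 176.4 now, so the wife offers 176.4, keeping 1323.6.
So by rejecting in round 1, the wife gets 1323.6 next round, worth 0.86 × 1323.6 = 1138.296 now.
Offer 1071 < 1138.296, so the wife rejects.

Reject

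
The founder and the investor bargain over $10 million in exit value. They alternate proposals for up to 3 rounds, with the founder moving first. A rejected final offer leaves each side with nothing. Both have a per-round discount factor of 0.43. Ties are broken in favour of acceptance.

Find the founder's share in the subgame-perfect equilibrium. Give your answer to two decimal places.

7.55

Round 3 (the founder proposes): rejection yields 0 for the investor; the founder offers 0 and keeps 10.
Round 2 (the investor proposes): the founder can get 10 next round, worth 0.43 × 10 = 4.3 now. The investor offers 4.3 and keeps 10 − 4.3 = 5.7.
Round 1 (the founder proposes): the investor can get 5.7 next round, worth 0.43 × 5.7 = 2.451 now. The founder offers 2.451 and keeps 10 − 2.451 = 7.549.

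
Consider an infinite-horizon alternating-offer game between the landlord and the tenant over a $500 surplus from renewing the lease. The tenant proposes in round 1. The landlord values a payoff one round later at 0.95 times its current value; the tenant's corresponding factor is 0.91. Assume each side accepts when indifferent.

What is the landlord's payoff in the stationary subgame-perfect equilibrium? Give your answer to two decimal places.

In a stationary SPE each proposer offers the other exactly their discounted continuation value.
If the tenant keeps x when proposing and the landlord keeps y when proposing, then x = 500 − 0.95y and y = 500 − 0.91x.
Solving: x = 500(1 − 0.95) / (1 − 0.91·0.95) = 25 / 0.1355 ≈ 184.5018.
The landlord gets 500 − 184.5018 ≈ 315.4982.

315.50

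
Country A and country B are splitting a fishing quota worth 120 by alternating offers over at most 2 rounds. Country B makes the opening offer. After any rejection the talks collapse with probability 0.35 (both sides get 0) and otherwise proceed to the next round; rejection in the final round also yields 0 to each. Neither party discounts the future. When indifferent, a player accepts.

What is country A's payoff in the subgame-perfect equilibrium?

78

By backward induction:
Round 2 (country A proposes): country B will accept anything ≥ 0, so country A offers 0 and keeps 120.
Round 1 (country B proposes): rejecting gives country A an expected 0.65 × 120 = 78; country B offers that and keeps 42.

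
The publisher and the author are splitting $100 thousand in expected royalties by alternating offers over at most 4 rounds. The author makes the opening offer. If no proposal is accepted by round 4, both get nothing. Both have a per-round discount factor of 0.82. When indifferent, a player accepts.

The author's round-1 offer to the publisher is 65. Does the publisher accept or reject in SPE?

Work out the publisher's continuation value if the offer is rejected.
Round 4 (the publisher proposes): the author will accept anything ≥ 0, so the publisher offers 0 and keeps 100.
Round 3 (the author proposes): the publisher can get 100 next round, worth 0.82 × 100 = 82 now; the author offers that and keeps 18.
Round 2 (the publisher proposes): the author can get 18 next round, worth 0.82 × 18 = 14.76 now; the publisher offers that and keeps 85.24.
So by rejecting in round 1, the publisher gets 85.24 next round, worth 0.82 × 85.24 = 69.8968 now.
Offer 65 < 69.8968, so the publisher rejects.

Reject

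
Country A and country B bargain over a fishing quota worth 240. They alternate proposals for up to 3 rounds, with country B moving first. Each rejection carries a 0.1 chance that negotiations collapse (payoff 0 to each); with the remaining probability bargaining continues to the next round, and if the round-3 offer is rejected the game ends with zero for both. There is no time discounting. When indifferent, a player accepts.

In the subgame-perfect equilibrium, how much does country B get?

By backward induction:
Round 3 (country B proposes): country A will accept anything ≥ 0, so country B offers 0 and keeps 240.
Round 2 (country A proposes): rejecting gives country B an expected 0.9 × 240 = 216, so country A offers 216, keeping 24.
Round 1 (country B proposes): rejecting gives country A an expected 0.9 × 24 = 21.6. Country B offers 21.6 and keeps 240 − 21.6 = 218.4.

218.4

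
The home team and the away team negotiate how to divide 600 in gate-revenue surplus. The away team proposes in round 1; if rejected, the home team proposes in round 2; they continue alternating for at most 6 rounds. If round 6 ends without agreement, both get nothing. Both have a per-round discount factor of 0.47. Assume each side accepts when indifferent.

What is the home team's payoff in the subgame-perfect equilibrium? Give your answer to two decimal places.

196.24

Round 6 (the home team proposes): rejection yields 0 for the away team; the home team offers 0 and keeps 600.
Round 5 (the away team proposes): the home team can get 600 next round, worth 0.47 × 600 = 282 now; the away team offers that and keeps 318.
Round 4 (the home team proposes): the away team can get 318 next round, worth 0.47 × 318 = 149.46 now, so the home team offers 149.46, keeping 450.54.
Round 3 (the away team proposes): the home team can get 450.54 next round, worth 0.47 × 450.54 = 211.7538 now; the away team offers that and keeps 388.2462.
Round 2 (the home team proposes): the away team can get 388.2462 next round, worth 0.47 × 388.2462 = 182.475714 now. The home team offers 182.475714 and keeps 600 − 182.475714 = 417.524286.
Round 1 (the away team proposes): the home team can get 417.524286 next round, worth 0.47 × 417.524286 = 196.23641442 now, so the away team offers 196.23641442, keeping 403.76358558.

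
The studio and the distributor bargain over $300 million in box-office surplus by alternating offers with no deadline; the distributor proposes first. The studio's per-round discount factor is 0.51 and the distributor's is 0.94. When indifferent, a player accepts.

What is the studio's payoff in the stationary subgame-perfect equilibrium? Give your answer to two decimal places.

17.63

When the distributor proposes, the studio accepts any offer worth at least 0.51 times what the studio would get by proposing next round; and vice versa.
This gives x = 300 − 0.51y and y = 300 − 0.94x, where x and y are each side's share when it proposes.
Hence (1 − 0.51·0.94)x = 300(1 − 0.51), i.e. 0.5206·x = 147.
x ≈ 282.3665; the studio's share is 300 − x ≈ 17.6335.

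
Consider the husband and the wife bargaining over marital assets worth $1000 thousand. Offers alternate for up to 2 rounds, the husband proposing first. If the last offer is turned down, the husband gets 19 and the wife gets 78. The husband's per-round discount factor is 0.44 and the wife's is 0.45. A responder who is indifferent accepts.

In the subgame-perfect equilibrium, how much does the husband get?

558.55

Round 2 (the wife proposes): the husband gets 19 if talks fail, so the wife offers 19 and keeps 981.
Round 1 (the husband proposes): the wife can get 981 next round, worth 0.45 × 981 = 441.45 now; the husband offers that and keeps 558.55.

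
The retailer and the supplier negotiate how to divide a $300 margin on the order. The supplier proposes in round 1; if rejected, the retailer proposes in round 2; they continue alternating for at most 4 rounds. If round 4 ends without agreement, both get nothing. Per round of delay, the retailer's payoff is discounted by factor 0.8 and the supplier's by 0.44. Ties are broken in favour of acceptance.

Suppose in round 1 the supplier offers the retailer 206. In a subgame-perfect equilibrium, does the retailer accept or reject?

Work out the retailer's continuation value if the offer is rejected.
Round 4 (the retailer proposes): rejection yields 0 for the supplier; the retailer offers 0 and keeps 300.
Round 3 (the supplier proposes): the retailer can get 300 next round, worth 0.8 × 300 = 240 now. The supplier offers 240 and keeps 300 − 240 = 60.
Round 2 (the retailer proposes): the supplier can get 60 next round, worth 0.44 × 60 = 26.4 now, so the retailer offers 26.4, keeping 273.6.
So by rejecting in round 1, the retailer gets 273.6 next round, worth 0.8 × 273.6 = 218.88 now.
Offer 206 < 218.88, so the retailer rejects.

Reject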